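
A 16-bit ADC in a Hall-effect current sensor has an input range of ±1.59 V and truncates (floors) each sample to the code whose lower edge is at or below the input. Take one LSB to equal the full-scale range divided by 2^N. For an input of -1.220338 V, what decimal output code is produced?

7618

Span: 1.59 V − (-1.59 V) = 3.18 V. LSB = 3.18 V / 2^16 ≈ 48.52 µV.
code = ⌊(V_in − V_min)/LSB⌋ = ⌊(V_in − V_min) × 2^16 / range⌋
     = ⌊(-1.220338 − (-1.59)) × 65536 / 3.18⌋ = ⌊0.369662 × 65536/3.18⌋
     = ⌊7618.292⌋ = 7618.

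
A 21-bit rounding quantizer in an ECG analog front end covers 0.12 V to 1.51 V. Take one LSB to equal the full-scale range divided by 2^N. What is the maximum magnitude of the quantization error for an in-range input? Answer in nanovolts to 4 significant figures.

331.4 nV

The full-scale span is 1.51 − (0.12) = 1.39 V.
LSB = 1.39 V / 2^21 = 0.662804 µV.
A rounding quantizer has |error| ≤ LSB/2 = 331.4 nV.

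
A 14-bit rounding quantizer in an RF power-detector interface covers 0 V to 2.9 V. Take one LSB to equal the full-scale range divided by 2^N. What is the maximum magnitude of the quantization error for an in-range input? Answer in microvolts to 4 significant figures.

Span = 2.9 V.
Step size = 2.9/16384 V = 177.002 µV.
A rounding quantizer has |error| ≤ LSB/2 = 88.50 µV.

88.50 µV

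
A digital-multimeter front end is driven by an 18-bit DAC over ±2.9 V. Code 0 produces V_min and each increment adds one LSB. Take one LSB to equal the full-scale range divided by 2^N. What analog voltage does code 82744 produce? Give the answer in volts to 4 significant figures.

Full-scale range = 2.9 V − (-2.9 V) = 5.8 V. LSB = 5.8 V / 2^18.
V_out = V_min + code × LSB = -2.9 V + 82744 × 5.8 V / 262144
      = -2.9 + 1.83073 = -1.06927 V.

-1.069 V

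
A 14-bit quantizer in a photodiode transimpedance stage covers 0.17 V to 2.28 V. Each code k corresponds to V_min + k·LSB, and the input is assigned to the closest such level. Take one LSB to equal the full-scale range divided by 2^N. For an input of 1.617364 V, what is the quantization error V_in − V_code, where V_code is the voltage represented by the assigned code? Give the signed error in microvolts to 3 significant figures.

The full-scale span is 2.28 − (0.17) = 2.11 V. LSB = 2.11 V / 2^14 ≈ 128.8 µV.
Position in LSBs: (1.617364 − (0.17)) × 16384/2.11 = 11238.6786; rounding gives k = 11239.
Reconstructed level: 0.17 + 11239 × 2.11/16384 V = 1.6174053955 V.
e = 1.617364 − (1.6174053955) = −41.4 µV.

−41.4 µV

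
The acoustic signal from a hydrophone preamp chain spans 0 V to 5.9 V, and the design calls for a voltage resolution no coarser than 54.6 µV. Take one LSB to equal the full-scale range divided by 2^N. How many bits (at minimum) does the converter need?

Full-scale range = 5.9 V.
Need 2^N ≥ 5.9 V / 54.6 µV = 108100 → N_min = 17.

17 bits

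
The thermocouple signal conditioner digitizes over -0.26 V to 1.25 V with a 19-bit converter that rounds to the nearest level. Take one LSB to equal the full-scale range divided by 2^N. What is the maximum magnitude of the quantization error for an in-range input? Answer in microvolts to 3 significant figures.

Span: 1.25 V − (-0.26 V) = 1.51 V.
LSB = 1.51 V ÷ 2^19 = 1.51/524288 V = 2.8801 µV.
A rounding quantizer has |error| ≤ LSB/2 = 1.44 µV.

1.44 µV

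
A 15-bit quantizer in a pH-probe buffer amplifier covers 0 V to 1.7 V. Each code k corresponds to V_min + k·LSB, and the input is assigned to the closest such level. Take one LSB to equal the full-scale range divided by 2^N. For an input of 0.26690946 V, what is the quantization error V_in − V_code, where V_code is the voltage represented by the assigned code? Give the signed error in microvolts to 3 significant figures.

V_FS = 1.7 V. LSB = 1.7 V / 2^15 ≈ 51.88 µV.
(0.26690946 − (0)) / LSB = 0.26690946 × 32768/1.7 = 5144.7583. Nearest integer: k = 5145.
Reconstructed level: 0 + 5145 × 1.7/32768 V = 0.26692199707 V.
V_in − V_code = 0.26690946 − (0.26692199707) = −12.5 µV.

−12.5 µV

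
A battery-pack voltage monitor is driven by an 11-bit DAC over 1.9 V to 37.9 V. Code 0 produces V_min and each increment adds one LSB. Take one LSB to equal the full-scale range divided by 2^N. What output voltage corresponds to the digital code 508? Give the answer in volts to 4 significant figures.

10.83 V

Span: 37.9 V − (1.9 V) = 36 V. LSB = 36 V / 2^11.
V_out = 1.9 + 508 × (36/2048) V
      = 1.9 + 8.92969 = 10.8297 V.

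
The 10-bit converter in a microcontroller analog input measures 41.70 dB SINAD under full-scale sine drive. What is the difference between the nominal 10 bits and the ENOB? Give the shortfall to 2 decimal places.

N_eff = (41.70 − 1.76)/6.02 = 6.6346 bits.
Lost resolution: 10 − 6.6346 = 3.3654 bits.

3.37 bits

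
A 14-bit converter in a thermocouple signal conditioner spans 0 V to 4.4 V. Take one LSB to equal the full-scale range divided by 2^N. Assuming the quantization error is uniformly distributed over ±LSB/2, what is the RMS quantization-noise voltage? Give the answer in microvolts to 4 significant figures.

Span = 4.4 V.
LSB = 4.4 V / 2^14 = 268.555 µV.
V_rms = LSB/√12 = 268.555 µV / √12 = 77.53 µV.

77.53 µV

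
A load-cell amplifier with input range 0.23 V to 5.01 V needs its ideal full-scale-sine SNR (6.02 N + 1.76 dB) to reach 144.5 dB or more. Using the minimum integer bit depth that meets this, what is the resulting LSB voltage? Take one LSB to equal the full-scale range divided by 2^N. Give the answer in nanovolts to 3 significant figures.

285 nV

Range = 5.01 − (0.23) = 4.78 V.
Required N = ⌈(144.5 − 1.76)/6.02⌉ = ⌈23.711⌉ = 24.
LSB = 4.78 V / 2^24 = 285 nV.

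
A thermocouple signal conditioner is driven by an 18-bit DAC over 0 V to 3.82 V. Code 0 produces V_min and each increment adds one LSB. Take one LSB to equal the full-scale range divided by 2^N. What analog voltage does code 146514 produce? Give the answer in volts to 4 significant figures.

2.135 V

V_FS = 3.82 V. LSB = 3.82 V / 2^18.
V_out = 0 + 146514 × (3.82/262144) V
      = 0 V + 2.13502 V = 2.13502 V.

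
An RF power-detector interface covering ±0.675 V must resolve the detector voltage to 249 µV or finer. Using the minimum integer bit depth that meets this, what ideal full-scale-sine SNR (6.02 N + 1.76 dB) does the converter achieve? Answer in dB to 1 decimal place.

80.0 dB

The full-scale span is 0.675 − (-0.675) = 1.35 V.
Levels needed ≥ 1.35/249 µV = 5422. 2^13 = 8192 suffices, so N_min = 13.
SNR = 6.02 × 13 + 1.76 = 80.02 dB.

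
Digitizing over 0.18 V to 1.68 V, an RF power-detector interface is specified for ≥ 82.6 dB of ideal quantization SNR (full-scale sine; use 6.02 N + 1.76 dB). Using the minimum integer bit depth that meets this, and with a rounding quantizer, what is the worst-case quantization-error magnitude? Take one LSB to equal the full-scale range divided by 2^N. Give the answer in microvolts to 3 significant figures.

45.8 µV

Span: 1.68 V − (0.18 V) = 1.5 V.
Solving 6.02 N ≥ 82.6 − 1.76: N ≥ 13.429. Round up → N = 14.
Step size = 1.5/16384 V = 91.553 µV.
Half an LSB is 45.8 µV.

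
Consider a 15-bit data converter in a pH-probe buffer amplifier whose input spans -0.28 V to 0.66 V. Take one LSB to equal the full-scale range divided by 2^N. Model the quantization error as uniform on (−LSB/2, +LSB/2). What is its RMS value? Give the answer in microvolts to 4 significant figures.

8.281 µV

Full-scale range = 0.66 V − (-0.28 V) = 0.94 V.
Step size = 0.94/32768 V = 28.6865 µV.
For a uniform distribution on [−LSB/2, +LSB/2], V_rms = LSB/√12 = 28.6865 µV/3.4641 = 8.281 µV.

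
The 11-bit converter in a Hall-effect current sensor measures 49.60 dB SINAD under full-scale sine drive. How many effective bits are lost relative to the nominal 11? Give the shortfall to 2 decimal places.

Effective bits = (49.60 − 1.76)/6.02 = 7.9468.
Shortfall = 11 − 7.9468 = 3.0532 bits.

3.05 bits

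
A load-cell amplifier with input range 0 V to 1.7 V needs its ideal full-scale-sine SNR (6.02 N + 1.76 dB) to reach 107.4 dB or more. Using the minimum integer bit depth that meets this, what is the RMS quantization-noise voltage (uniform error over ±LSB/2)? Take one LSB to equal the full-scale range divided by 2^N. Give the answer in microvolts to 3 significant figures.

Span = 1.7 V.
6.02 N + 1.76 ≥ 107.4 gives N ≥ 17.548, so the minimum integer is 18.
One LSB is 1.7 V / 262144 = 6.4850 µV.
V_rms = LSB/√12 = 1.87 µV.

1.87 µV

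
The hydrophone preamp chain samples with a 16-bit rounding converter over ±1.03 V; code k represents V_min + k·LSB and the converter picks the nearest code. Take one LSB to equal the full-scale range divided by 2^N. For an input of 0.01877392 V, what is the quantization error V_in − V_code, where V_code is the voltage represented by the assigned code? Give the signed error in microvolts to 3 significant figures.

+8.36 µV

Span: 1.03 V − (-1.03 V) = 2.06 V. LSB = 2.06 V / 2^16 ≈ 31.43 µV.
Position in LSBs: (0.01877392 − (-1.03)) × 65536/2.06 = 33365.2658; rounding gives k = 33365.
Reconstructed level: -1.03 + 33365 × 2.06/65536 V = 0.018765563965 V.
V_in − V_code = 0.01877392 − (0.018765563965) = +8.36 µV.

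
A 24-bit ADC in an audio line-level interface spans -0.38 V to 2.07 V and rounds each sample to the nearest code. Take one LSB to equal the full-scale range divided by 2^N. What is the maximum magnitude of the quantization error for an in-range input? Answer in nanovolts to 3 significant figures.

Span: 2.07 V − (-0.38 V) = 2.45 V.
LSB = 2.45 V ÷ 2^24 = 2.45/16777216 V = 146.03 nV.
|e|_max = LSB/2 = 73.0 nV.

73.0 nV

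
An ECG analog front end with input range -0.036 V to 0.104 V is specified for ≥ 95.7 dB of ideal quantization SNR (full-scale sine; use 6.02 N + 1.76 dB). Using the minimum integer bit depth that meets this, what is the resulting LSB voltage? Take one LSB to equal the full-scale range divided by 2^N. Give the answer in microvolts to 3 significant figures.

2.14 µV

The full-scale span is 0.104 − (-0.036) = 0.14 V.
N ≥ (95.7 − 1.76)/6.02 = 15.605 → N_min = 16.
One LSB is 0.14 V / 65536 = 2.14 µV.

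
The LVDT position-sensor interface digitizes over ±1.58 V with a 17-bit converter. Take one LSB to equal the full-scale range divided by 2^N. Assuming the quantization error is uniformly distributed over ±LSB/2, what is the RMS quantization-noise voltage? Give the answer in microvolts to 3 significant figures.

6.96 µV

Range = 1.58 − (-1.58) = 3.16 V.
Step size = 3.16/131072 V = 24.109 µV.
RMS of a uniform error over width LSB is LSB/√12 = 6.96 µV.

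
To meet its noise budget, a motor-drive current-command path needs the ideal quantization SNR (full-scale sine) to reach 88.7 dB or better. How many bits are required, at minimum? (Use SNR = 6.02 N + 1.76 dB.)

15 bits

Solving 6.02 N ≥ 88.7 − 1.76: N ≥ 14.442. Round up → N = 15.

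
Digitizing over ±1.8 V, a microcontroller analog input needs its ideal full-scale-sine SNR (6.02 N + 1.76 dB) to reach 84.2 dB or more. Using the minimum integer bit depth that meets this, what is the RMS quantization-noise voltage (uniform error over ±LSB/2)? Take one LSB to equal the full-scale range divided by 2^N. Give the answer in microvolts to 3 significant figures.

63.4 µV

Range = 1.8 − (-1.8) = 3.6 V.
N ≥ (84.2 − 1.76)/6.02 = 13.694 → N_min = 14.
LSB = 3.6 V ÷ 2^14 = 3.6/16384 V = 219.73 µV.
V_rms = LSB/√12 = 63.4 µV.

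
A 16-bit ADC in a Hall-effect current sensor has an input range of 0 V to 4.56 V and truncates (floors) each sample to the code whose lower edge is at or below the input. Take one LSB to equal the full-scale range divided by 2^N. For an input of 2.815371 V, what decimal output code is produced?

40462

V_FS = 4.56 V. LSB = 4.56 V / 2^16 ≈ 69.58 µV.
code = ⌊(V_in − V_min)/LSB⌋ = ⌊(V_in − V_min) × 2^16 / range⌋
     = ⌊(2.815371 − (0)) × 65536 / 4.56⌋ = ⌊2.815371 × 65536/4.56⌋
     = ⌊40462.314⌋ = 40462.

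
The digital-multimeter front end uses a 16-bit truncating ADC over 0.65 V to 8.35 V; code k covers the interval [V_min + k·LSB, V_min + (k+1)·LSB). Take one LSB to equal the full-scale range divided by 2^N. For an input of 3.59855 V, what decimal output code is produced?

Span: 8.35 V − (0.65 V) = 7.7 V. LSB = 7.7 V / 2^16 ≈ 117.5 µV.
code = ⌊(V_in − V_min)/LSB⌋ = ⌊(V_in − V_min) × 2^16 / range⌋
     = ⌊(3.59855 − (0.65)) × 65536 / 7.7⌋ = ⌊2.94855 × 65536/7.7⌋
     = ⌊25095.607⌋ = 25095.

25095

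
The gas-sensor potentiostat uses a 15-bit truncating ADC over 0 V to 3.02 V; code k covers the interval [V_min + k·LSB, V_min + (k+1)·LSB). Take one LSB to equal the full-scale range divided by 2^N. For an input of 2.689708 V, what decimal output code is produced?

Range is 3.02 V. LSB = 3.02 V / 2^15 ≈ 92.16 µV.
code = ⌊(V_in − V_min)/LSB⌋ = ⌊(V_in − V_min) × 2^15 / range⌋
     = ⌊(2.689708 − (0)) × 32768 / 3.02⌋ = ⌊2.689708 × 32768/3.02⌋
     = ⌊29184.222⌋ = 29184.

29184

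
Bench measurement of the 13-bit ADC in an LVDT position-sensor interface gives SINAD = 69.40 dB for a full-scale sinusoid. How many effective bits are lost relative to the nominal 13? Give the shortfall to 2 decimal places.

1.76 bits

Effective bits = (69.40 − 1.76)/6.02 = 11.2359.
13 − 11.2359 = 1.76 bits below nominal.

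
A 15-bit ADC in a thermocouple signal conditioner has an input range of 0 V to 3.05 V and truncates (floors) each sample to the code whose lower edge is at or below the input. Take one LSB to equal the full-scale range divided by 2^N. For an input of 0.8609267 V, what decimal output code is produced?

Span = 3.05 V. LSB = 3.05 V / 2^15 ≈ 93.08 µV.
V_in − V_min = 0.8609267 − (0) = 0.8609267 V.
Divide by LSB: 0.8609267 × 32768/3.05 = 9249.4577.
Truncating gives code 9249.

9249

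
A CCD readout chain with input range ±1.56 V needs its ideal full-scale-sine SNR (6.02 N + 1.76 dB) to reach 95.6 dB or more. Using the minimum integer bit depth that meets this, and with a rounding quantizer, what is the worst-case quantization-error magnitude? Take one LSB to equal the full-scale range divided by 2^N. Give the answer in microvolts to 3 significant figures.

23.8 µV

Full-scale range = 1.56 V − (-1.56 V) = 3.12 V.
N ≥ (95.6 − 1.76)/6.02 = 15.588 → N_min = 16.
LSB = 3.12 V ÷ 2^16 = 3.12/65536 V = 47.607 µV.
|e|_max = LSB/2 = 23.8 µV.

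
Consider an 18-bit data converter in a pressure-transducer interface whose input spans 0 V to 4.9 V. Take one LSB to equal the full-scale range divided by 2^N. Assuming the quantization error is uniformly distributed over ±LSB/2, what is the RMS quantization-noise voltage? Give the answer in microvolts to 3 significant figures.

5.40 µV

Span = 4.9 V.
One LSB is 4.9 V / 262144 = 18.692 µV.
σ_q = LSB/√12 = 18.692 µV/3.4641 = 5.40 µV.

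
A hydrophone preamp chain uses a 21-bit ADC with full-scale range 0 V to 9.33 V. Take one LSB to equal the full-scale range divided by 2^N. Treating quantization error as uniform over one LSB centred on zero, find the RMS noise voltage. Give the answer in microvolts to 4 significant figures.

Full-scale range = 9.33 V.
LSB = 9.33 V ÷ 2^21 = 9.33/2097152 V = 4.44889 µV.
V_rms = LSB/√12 = 4.44889 µV / √12 = 1.284 µV.

1.284 µV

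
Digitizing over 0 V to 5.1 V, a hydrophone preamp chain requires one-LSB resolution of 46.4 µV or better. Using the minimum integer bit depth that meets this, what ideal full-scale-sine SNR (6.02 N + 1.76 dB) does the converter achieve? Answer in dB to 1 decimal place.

Span = 5.1 V.
5.1 V / 46.4 µV = 109900. Since 2^16 = 65536 and 2^17 = 131072, N = 17.
Ideal SNR at N = 17: 6.02·17 + 1.76 = 104.1 dB.

104.1 dB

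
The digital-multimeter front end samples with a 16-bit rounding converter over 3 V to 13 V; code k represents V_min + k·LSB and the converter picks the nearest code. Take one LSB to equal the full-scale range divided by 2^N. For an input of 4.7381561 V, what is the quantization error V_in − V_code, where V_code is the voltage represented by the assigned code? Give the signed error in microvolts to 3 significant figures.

+27.4 µV

Full-scale range = 13 V − (3 V) = 10 V. LSB = 10 V / 2^16 ≈ 152.6 µV.
(V_in − V_min)/LSB = (4.7381561 − (3)) × 65536/10 = 11391.1798 → nearest code k = 11391.
V_code = V_min + k × range/2^16 = 3 + 11391 × 10/65536 = 4.7381286621 V.
V_in − V_code = 4.7381561 − (4.7381286621) = +27.4 µV.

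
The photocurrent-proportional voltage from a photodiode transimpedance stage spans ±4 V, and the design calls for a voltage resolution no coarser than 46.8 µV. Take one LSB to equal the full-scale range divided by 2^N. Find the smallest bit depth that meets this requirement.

18 bits

The full-scale span is 4 − (-4) = 8 V.
Required number of levels: 8/46.8 µV = 170940; smallest N with 2^N ≥ that is 18.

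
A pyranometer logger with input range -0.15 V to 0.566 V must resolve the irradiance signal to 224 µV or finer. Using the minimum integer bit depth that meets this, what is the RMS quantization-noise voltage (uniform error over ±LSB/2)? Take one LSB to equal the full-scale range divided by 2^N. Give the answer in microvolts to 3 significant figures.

Full-scale range = 0.566 V − (-0.15 V) = 0.716 V.
Levels needed ≥ 0.716/224 µV = 3196. 2^12 = 4096 suffices, so N_min = 12.
Step size = 0.716/4096 V = 174.80 µV.
RMS noise = LSB/√12 = 50.5 µV.

50.5 µV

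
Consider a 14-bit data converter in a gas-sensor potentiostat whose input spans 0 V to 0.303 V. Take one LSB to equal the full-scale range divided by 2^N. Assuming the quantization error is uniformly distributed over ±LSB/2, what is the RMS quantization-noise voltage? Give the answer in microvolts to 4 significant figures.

5.339 µV

Range is 0.303 V.
LSB = 0.303 V ÷ 2^14 = 0.303/16384 V = 18.4937 µV.
V_rms = LSB/√12 = 18.4937 µV / √12 = 5.339 µV.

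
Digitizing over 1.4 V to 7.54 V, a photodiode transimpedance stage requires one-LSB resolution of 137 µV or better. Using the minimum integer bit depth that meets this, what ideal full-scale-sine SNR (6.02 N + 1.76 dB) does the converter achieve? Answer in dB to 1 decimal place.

The full-scale span is 7.54 − (1.4) = 6.14 V.
Required number of levels: 6.14/137 µV = 44818; smallest N with 2^N ≥ that is 16.
SNR = 6.02 × 16 + 1.76 = 98.08 dB.

98.1 dB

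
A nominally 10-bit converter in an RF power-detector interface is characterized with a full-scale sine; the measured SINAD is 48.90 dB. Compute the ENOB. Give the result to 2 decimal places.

7.83 bits

Inverting SNR = 6.02 N + 1.76: N_eff = (48.90 − 1.76)/6.02 = 7.8306.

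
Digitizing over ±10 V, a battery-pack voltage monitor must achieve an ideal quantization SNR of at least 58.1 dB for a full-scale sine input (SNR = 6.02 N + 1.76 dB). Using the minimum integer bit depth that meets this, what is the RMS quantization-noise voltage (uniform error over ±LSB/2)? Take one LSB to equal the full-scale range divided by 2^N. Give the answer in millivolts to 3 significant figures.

5.64 mV

Span: 10 V − (-10 V) = 20 V.
Required N = ⌈(58.1 − 1.76)/6.02⌉ = ⌈9.359⌉ = 10.
Step size = 20/1024 V = 19.531 mV.
V_rms = LSB/√12 = 5.64 mV.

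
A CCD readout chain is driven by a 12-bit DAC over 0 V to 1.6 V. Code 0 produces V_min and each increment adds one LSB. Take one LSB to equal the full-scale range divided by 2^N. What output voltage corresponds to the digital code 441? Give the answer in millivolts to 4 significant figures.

Range is 1.6 V. LSB = 1.6 V / 2^12.
Output = V_min + (441/4096) × range = 0 + 0.107666 × 1.6 V
      = 0 V + 0.172266 V = 0.172266 V.

172.3 mV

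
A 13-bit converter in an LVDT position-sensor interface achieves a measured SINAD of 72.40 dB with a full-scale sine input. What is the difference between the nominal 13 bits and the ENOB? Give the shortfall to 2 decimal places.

1.27 bits

N_eff = (72.40 − 1.76)/6.02 = 11.7342 bits.
13 − 11.7342 = 1.27 bits below nominal.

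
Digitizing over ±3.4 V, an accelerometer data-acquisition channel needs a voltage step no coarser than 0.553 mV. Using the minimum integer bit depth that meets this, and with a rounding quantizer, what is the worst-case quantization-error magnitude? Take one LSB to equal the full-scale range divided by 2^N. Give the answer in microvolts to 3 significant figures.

The full-scale span is 3.4 − (-3.4) = 6.8 V.
6.8 V / 0.553 mV = 12300. Since 2^13 = 8192 and 2^14 = 16384, N = 14.
One LSB is 6.8 V / 16384 = 415.04 µV.
Max error for round-to-nearest is LSB/2 = 208 µV.

208 µV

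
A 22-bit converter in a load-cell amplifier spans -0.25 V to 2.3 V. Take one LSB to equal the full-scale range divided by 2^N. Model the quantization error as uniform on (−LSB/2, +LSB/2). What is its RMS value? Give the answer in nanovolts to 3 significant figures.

Span: 2.3 V − (-0.25 V) = 2.55 V.
One LSB is 2.55 V / 4194304 = 0.60797 µV.
σ_q = LSB/√12 = 0.60797 µV/3.4641 = 176 nV.

176 nV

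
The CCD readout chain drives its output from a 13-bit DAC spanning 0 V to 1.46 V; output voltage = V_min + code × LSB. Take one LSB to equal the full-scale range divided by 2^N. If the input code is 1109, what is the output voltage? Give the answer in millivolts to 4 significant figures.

V_FS = 1.46 V. LSB = 1.46 V / 2^13.
V_out = 0 + 1109 × (1.46/8192) V
      = 0 + 0.197649 = 0.197649 V.

197.6 mV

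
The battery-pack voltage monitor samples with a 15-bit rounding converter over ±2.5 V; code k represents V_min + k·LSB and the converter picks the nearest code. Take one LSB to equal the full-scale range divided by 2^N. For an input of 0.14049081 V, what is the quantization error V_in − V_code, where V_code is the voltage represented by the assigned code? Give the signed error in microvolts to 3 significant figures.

The full-scale span is 2.5 − (-2.5) = 5 V. LSB = 5 V / 2^15 ≈ 152.6 µV.
(V_in − V_min)/LSB = (0.14049081 − (-2.5)) × 32768/5 = 17304.7206 → nearest code k = 17305.
V_code = V_min + k × range/2^15 = -2.5 + 17305 × 5/32768 = 0.14053344727 V.
V_in − V_code = 0.14049081 − (0.14053344727) = −42.6 µV.

−42.6 µV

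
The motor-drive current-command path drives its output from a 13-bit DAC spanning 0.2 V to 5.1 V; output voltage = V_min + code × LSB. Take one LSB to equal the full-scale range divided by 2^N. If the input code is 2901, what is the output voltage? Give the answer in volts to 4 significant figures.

The full-scale span is 5.1 − (0.2) = 4.9 V. LSB = 4.9 V / 2^13.
V_out = 0.2 + 2901 × (4.9/8192) V
      = 0.2 + 1.73522 = 1.93522 V.

1.935 V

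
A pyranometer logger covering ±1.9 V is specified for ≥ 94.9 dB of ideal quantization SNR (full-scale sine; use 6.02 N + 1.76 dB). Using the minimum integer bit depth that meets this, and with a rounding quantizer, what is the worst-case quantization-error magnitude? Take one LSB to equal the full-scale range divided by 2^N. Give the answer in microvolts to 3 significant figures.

29.0 µV

The full-scale span is 1.9 − (-1.9) = 3.8 V.
N ≥ (94.9 − 1.76)/6.02 = 15.472 → N_min = 16.
LSB = 3.8 V / 2^16 = 57.983 µV.
|e|_max = LSB/2 = 29.0 µV.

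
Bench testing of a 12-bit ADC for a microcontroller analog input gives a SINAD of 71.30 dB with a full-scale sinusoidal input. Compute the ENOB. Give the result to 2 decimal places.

ENOB = (71.30 − 1.76)/6.02 = 11.5515 bits.

11.55 bits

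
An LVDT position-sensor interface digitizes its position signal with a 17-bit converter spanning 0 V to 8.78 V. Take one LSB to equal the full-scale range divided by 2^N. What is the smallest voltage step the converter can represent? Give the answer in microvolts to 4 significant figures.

Full-scale range = 8.78 V.
There are 2^17 = 131072 steps.
LSB = 8.78 V ÷ 2^17 = 8.78/131072 V = 66.99 µV.

66.99 µV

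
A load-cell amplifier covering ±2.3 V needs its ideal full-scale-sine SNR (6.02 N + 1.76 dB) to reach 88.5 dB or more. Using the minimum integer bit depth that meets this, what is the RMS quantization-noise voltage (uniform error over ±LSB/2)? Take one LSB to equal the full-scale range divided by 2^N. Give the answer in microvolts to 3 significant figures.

40.5 µV

Span: 2.3 V − (-2.3 V) = 4.6 V.
Required N = ⌈(88.5 − 1.76)/6.02⌉ = ⌈14.409⌉ = 15.
One LSB is 4.6 V / 32768 = 140.38 µV.
σ_q = LSB/√12 = 140.38 µV/3.4641 = 40.5 µV.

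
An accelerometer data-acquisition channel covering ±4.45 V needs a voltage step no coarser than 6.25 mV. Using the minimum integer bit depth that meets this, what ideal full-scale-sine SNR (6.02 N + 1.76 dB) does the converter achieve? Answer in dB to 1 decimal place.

68.0 dB

Full-scale range = 4.45 V − (-4.45 V) = 8.9 V.
Levels needed ≥ 8.9/6.25 mV = 1424. 2^11 = 2048 suffices, so N_min = 11.
SNR = 6.02 × 11 + 1.76 = 67.98 dB.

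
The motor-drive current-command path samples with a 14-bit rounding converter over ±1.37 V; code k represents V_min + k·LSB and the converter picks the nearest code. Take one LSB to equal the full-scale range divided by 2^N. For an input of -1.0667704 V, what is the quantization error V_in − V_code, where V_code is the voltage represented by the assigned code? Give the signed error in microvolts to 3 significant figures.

+30.1 µV

Range = 1.37 − (-1.37) = 2.74 V. LSB = 2.74 V / 2^14 ≈ 167.2 µV.
Position in LSBs: (-1.0667704 − (-1.37)) × 16384/2.74 = 1813.1802; rounding gives k = 1813.
V_code = -1.37 + (1813/16384) × 2.74 = -1.0668005371 V.
V_in − V_code = -1.0667704 − (-1.0668005371) = +30.1 µV.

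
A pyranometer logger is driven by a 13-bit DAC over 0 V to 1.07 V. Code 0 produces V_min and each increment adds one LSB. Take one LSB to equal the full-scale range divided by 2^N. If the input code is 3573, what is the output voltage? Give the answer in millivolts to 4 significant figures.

466.7 mV

Range is 1.07 V. LSB = 1.07 V / 2^13.
V_out = V_min + code × LSB = 0 V + 3573 × 1.07 V / 8192
      = 0 V + 0.466688 V = 0.466688 V.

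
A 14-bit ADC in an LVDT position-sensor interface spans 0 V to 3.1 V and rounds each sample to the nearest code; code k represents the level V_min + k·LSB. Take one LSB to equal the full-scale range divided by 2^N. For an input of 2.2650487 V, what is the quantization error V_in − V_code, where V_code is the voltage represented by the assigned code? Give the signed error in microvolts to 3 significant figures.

Range is 3.1 V. LSB = 3.1 V / 2^14 ≈ 189.2 µV.
(2.2650487 − (0)) / LSB = 2.2650487 × 16384/3.1 = 11971.1477. Nearest integer: k = 11971.
V_code = 0 + (11971/16384) × 3.1 = 2.2650207520 V.
e = 2.2650487 − (2.2650207520) = +27.9 µV.

+27.9 µV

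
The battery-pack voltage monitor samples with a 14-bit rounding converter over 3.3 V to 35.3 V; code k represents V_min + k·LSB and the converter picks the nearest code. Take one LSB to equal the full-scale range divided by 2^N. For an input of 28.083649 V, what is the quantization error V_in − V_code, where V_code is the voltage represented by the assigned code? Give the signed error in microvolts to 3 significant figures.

Span: 35.3 V − (3.3 V) = 32 V. LSB = 32 V / 2^14 ≈ 1.953 mV.
Position in LSBs: (28.083649 − (3.3)) × 16384/32 = 12689.2283; rounding gives k = 12689.
V_code = V_min + k × range/2^14 = 3.3 + 12689 × 32/16384 = 28.083203125 V.
e = 28.083649 − (28.083203125) = +446 µV.

+446 µV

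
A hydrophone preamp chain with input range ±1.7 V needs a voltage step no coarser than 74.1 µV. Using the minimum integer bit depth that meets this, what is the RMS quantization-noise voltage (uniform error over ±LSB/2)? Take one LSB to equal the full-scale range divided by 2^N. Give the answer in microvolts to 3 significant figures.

15.0 µV

Range = 1.7 − (-1.7) = 3.4 V.
Levels needed ≥ 3.4/74.1 µV = 45880. 2^16 = 65536 suffices, so N_min = 16.
LSB = 3.4 V / 2^16 = 51.880 µV.
σ_q = LSB/√12 = 51.880 µV/3.4641 = 15.0 µV.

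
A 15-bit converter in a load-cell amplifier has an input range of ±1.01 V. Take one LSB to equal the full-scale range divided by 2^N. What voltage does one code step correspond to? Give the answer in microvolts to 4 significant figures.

61.65 µV

Range = 1.01 − (-1.01) = 2.02 V.
Number of codes = 2^15 = 32768.
LSB = 2.02 V / 2^15 = 61.65 µV.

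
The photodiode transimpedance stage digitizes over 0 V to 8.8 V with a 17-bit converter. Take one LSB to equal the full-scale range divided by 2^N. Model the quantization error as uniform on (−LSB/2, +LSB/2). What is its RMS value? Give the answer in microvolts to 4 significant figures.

19.38 µV

V_FS = 8.8 V.
One LSB is 8.8 V / 131072 = 67.1387 µV.
For a uniform distribution on [−LSB/2, +LSB/2], V_rms = LSB/√12 = 67.1387 µV/3.4641 = 19.38 µV.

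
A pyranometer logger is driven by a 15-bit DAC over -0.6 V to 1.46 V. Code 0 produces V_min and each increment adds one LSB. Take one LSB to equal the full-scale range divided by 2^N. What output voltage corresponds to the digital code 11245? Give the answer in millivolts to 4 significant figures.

Span: 1.46 V − (-0.6 V) = 2.06 V. LSB = 2.06 V / 2^15.
Output = V_min + (11245/32768) × range = -0.6 + 0.343170 × 2.06 V
      = -0.6 + 0.706931 = 0.106931 V.

106.9 mV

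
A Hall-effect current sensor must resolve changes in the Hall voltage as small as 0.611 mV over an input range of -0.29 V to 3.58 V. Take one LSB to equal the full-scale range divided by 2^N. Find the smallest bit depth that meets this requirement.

13 bits

Full-scale range = 3.58 V − (-0.29 V) = 3.87 V.
3.87 V / 0.611 mV = 6334. Since 2^12 = 4096 and 2^13 = 8192, N = 13.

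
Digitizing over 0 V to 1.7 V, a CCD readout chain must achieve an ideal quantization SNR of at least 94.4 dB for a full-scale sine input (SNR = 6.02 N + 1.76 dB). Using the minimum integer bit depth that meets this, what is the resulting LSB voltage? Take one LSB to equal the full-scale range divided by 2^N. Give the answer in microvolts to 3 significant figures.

V_FS = 1.7 V.
Required N = ⌈(94.4 − 1.76)/6.02⌉ = ⌈15.389⌉ = 16.
LSB = 1.7 V ÷ 2^16 = 1.7/65536 V = 25.9 µV.

25.9 µV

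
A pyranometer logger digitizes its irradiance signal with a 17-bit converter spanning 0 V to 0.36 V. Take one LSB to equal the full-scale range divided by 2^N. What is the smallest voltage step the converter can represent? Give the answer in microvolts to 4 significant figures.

V_FS = 0.36 V.
2^17 = 131072 levels.
LSB = 0.36 V / 2^17 = 2.747 µV.

2.747 µV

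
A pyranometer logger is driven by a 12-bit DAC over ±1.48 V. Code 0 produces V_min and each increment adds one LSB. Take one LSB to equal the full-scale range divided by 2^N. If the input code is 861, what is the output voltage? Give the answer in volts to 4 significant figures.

Span: 1.48 V − (-1.48 V) = 2.96 V. LSB = 2.96 V / 2^12.
V_out = V_min + code × LSB = -1.48 V + 861 × 2.96 V / 4096
      = -1.48 + 0.622207 = -0.857793 V.

-0.8578 V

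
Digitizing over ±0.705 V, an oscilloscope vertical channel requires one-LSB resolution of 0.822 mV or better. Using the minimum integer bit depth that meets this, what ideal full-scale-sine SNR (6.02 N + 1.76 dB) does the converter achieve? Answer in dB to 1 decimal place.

Full-scale range = 0.705 V − (-0.705 V) = 1.41 V.
1.41 V / 0.822 mV = 1715. Since 2^10 = 1024 and 2^11 = 2048, N = 11.
6.02(11) + 1.76 = 67.98 dB.

68.0 dB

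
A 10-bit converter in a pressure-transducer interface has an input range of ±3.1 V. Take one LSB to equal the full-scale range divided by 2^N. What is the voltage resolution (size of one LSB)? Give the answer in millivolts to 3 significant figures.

Full-scale range = 3.1 V − (-3.1 V) = 6.2 V.
There are 2^10 = 1024 steps.
One LSB is 6.2 V / 1024 = 6.05 mV.

6.05 mV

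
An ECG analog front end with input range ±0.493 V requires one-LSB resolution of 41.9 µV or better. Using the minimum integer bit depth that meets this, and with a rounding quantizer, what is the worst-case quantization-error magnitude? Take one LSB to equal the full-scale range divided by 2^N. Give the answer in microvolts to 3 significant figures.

Span: 0.493 V − (-0.493 V) = 0.986 V.
Need 2^N ≥ 0.986 V / 41.9 µV = 23530 → N_min = 15.
LSB = 0.986 V ÷ 2^15 = 0.986/32768 V = 30.090 µV.
Max error for round-to-nearest is LSB/2 = 15.0 µV.

15.0 µV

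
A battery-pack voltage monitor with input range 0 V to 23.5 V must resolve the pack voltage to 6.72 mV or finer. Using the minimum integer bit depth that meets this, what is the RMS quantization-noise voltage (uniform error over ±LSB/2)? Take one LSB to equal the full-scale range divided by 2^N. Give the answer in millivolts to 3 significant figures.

1.66 mV

V_FS = 23.5 V.
23.5 V / 6.72 mV = 3497. Since 2^11 = 2048 and 2^12 = 4096, N = 12.
LSB = 23.5 V / 2^12 = 5.7373 mV.
σ_q = LSB/√12 = 5.7373 mV/3.4641 = 1.66 mV.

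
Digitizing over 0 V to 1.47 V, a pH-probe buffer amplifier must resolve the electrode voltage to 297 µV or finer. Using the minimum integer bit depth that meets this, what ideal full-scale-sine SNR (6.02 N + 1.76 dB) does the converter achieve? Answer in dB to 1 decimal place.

80.0 dB

V_FS = 1.47 V.
Levels needed ≥ 1.47/297 µV = 4949. 2^13 = 8192 suffices, so N_min = 13.
SNR = 6.02 × 13 + 1.76 = 80.02 dB.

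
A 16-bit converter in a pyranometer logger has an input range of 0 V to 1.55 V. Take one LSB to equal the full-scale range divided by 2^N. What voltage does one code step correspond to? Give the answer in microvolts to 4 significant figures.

23.65 µV

Range is 1.55 V.
Number of codes = 2^16 = 65536.
Step size = 1.55/65536 V = 23.65 µV.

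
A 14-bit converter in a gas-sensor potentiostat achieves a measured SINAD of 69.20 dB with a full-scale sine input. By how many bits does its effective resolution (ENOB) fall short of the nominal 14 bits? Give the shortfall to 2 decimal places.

2.80 bits

Effective bits = (69.20 − 1.76)/6.02 = 11.2027.
14 − 11.2027 = 2.80 bits below nominal.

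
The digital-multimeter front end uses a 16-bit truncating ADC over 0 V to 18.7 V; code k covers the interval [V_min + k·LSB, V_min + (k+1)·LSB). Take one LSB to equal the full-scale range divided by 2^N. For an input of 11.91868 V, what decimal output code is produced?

41770

Span = 18.7 V. LSB = 18.7 V / 2^16 ≈ 285.3 µV.
(V_in − V_min) × 2^16/range = (11.91868 − (0)) × 65536/18.7 = 41770.193.
Floor → code = 41770.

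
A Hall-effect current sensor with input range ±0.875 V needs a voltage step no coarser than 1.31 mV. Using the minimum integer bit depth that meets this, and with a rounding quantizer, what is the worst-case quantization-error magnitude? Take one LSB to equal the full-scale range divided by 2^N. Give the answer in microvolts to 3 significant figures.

427 µV

Full-scale range = 0.875 V − (-0.875 V) = 1.75 V.
1.75 V / 1.31 mV = 1336. Since 2^10 = 1024 and 2^11 = 2048, N = 11.
LSB = 1.75 V / 2^11 = 0.85449 mV.
Half an LSB is 427 µV.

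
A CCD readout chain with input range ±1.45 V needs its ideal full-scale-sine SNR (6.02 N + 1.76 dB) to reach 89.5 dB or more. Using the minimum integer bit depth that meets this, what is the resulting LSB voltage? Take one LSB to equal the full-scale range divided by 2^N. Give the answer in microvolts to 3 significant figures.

88.5 µV

Full-scale range = 1.45 V − (-1.45 V) = 2.9 V.
N ≥ (89.5 − 1.76)/6.02 = 14.575 → N_min = 15.
Step size = 2.9/32768 V = 88.5 µV.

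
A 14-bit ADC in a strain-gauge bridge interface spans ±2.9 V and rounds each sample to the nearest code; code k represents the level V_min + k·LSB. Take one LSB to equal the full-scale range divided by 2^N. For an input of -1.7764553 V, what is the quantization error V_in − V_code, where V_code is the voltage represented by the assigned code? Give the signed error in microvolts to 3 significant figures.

−63.7 µV

The full-scale span is 2.9 − (-2.9) = 5.8 V. LSB = 5.8 V / 2^14 ≈ 354.0 µV.
(V_in − V_min)/LSB = (-1.7764553 − (-2.9)) × 16384/5.8 = 3173.8201 → nearest code k = 3174.
V_code = V_min + k × range/2^14 = -2.9 + 3174 × 5.8/16384 = -1.7763916016 V.
V_in − V_code = -1.7764553 − (-1.7763916016) = −63.7 µV.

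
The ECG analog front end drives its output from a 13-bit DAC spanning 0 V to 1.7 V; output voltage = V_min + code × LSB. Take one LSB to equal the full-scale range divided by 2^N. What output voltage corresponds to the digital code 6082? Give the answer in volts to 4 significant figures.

1.262 V

V_FS = 1.7 V. LSB = 1.7 V / 2^13.
Output = V_min + (6082/8192) × range = 0 + 0.742432 × 1.7 V
      = 0 + 1.26213 = 1.26213 V.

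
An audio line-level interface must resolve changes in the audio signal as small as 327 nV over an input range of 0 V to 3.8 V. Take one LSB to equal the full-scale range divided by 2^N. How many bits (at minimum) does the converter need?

Full-scale range = 3.8 V.
3.8 V / 327 nV = 1.162e7. Since 2^23 = 8388608 and 2^24 = 16777216, N = 24.

24 bits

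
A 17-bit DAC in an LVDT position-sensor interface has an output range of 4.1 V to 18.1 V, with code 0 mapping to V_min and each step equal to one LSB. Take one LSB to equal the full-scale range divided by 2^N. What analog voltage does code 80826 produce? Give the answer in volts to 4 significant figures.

12.73 V

Full-scale range = 18.1 V − (4.1 V) = 14 V. LSB = 14 V / 2^17.
V_out = V_min + code × LSB = 4.1 V + 80826 × 14 V / 131072
      = 4.1 V + 8.63315 V = 12.7331 V.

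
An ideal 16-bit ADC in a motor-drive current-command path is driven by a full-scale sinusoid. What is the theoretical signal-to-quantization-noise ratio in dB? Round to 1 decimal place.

For an ideal N-bit converter with full-scale sine input, SNR = 6.02 N + 1.76 dB. SNR = 6.02 × 16 + 1.76 = 96.32 + 1.76 = 98.08 dB.

98.1 dB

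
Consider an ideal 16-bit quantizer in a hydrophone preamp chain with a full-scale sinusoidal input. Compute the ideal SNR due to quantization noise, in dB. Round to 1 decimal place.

6.02(16) + 1.76 = 96.32 + 1.76 = 98.08 dB.

98.1 dB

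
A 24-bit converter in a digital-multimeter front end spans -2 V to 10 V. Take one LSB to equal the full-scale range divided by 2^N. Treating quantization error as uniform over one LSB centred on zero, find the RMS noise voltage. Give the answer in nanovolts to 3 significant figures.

206 nV

Range = 10 − (-2) = 12 V.
LSB = 12 V / 2^24 = 0.71526 µV.
σ_q = LSB/√12 = 0.71526 µV/3.4641 = 206 nV.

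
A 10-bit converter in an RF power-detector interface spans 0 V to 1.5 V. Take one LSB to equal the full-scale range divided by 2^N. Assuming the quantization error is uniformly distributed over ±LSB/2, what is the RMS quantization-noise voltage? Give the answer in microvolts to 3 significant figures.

Range is 1.5 V.
LSB = 1.5 V / 2^10 = 1.4648 mV.
For a uniform distribution on [−LSB/2, +LSB/2], V_rms = LSB/√12 = 1.4648 mV/3.4641 = 423 µV.

423 µV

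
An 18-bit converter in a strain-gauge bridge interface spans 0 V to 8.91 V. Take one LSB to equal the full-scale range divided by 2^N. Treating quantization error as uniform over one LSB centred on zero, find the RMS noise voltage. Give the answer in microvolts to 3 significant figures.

Full-scale range = 8.91 V.
LSB = 8.91 V ÷ 2^18 = 8.91/262144 V = 33.989 µV.
For a uniform distribution on [−LSB/2, +LSB/2], V_rms = LSB/√12 = 33.989 µV/3.4641 = 9.81 µV.

9.81 µV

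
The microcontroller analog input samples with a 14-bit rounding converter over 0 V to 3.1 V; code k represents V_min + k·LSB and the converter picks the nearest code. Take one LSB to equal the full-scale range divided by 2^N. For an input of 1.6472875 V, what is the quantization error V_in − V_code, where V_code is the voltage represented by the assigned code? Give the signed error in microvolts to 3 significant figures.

Range is 3.1 V. LSB = 3.1 V / 2^14 ≈ 189.2 µV.
(1.6472875 − (0)) / LSB = 1.6472875 × 16384/3.1 = 8706.1801. Nearest integer: k = 8706.
V_code = V_min + k × range/2^14 = 0 + 8706 × 3.1/16384 = 1.6472534180 V.
V_in − V_code = 1.6472875 − (1.6472534180) = +34.1 µV.

+34.1 µV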